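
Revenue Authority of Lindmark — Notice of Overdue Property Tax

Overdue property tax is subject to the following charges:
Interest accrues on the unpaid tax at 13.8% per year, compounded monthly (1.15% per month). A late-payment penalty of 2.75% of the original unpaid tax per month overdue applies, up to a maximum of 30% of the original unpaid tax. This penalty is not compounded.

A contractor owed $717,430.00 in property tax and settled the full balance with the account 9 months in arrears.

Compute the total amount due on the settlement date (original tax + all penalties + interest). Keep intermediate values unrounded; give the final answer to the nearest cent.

Penalty: 9 × 2.75% × $717,430.00 = $177,563.93… (below the 30% cap of $215,229.00)
Interest: $717,430.00 × ((1 + 0.0115)^9 − 1) = $717,430.00 × 0.1083910… = $77,762.9428…
Total = $717,430.00 + $177,563.9250 + $77,762.9428… = $972,756.87

$972,756.87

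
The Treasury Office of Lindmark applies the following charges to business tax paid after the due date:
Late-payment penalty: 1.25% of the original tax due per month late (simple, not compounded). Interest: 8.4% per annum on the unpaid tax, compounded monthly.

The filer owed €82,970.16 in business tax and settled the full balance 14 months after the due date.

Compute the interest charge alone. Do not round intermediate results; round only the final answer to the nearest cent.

Interest (8.4%/yr ÷ 12 = 0.7%/month): €82,970.16 × ((1 + 0.007)^14 − 1) = €8,511.6008…

€8,511.60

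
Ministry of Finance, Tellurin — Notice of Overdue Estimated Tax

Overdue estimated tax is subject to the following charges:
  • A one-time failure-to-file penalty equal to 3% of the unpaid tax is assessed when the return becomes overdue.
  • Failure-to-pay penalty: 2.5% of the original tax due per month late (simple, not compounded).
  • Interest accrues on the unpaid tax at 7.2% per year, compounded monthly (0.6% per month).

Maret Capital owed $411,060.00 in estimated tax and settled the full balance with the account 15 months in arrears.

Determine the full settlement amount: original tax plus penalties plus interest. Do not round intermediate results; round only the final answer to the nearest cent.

$616,129.64

Failure-to-file penalty: 3% × $411,060.00 = $12,331.80
Failure-to-pay penalty = 2.5% × $411,060.00 × 15 mo = $154,147.50
Interest: $411,060.00 × ((1 + 0.006)^15 − 1) = $411,060.00 × 0.0938801… = $38,590.3427…
Total = $411,060.00 + $166,479.3000 + $38,590.3427… = $616,129.64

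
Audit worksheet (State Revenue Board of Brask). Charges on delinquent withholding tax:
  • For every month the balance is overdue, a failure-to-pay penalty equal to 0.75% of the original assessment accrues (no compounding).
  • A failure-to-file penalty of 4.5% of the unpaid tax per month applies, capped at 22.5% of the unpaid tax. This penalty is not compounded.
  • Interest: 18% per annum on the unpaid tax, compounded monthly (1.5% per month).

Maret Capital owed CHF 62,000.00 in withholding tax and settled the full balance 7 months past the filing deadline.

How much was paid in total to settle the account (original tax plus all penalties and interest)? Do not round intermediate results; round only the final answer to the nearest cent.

CHF 86,015.38

Failure-to-file: 7 × 4.5% × CHF 62,000.00 = CHF 19,530.00, capped at 22.5% × CHF 62,000.00 = CHF 13,950.00
Failure-to-pay penalty: 7 × 0.75% × CHF 62,000.00 = CHF 3,255.00
Interest: CHF 62,000.00 × ((1 + 0.015)^7 − 1) = CHF 62,000.00 × 0.1098449… = CHF 6,810.3846…
Total = CHF 62,000.00 + CHF 17,205.0000 + CHF 6,810.3846… = CHF 86,015.38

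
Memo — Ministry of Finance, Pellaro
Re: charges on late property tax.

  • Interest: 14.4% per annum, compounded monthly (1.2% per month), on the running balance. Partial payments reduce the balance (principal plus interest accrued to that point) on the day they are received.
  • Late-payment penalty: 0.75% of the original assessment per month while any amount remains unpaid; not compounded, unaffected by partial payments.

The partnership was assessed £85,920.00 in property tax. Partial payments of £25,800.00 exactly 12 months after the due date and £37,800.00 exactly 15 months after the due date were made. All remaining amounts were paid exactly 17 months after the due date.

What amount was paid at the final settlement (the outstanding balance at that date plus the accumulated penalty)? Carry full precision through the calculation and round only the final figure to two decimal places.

£50,092.23

Balance at month 12: £85,920.0000 × (1 + 0.012)^12 = £99,142.6261…
After £25,800.00 payment: £99,142.6261… − £25,800.00 = £73,342.6261…
Balance at month 15: £73,342.6261… × (1 + 0.012)^3 = £76,014.7714…
After £37,800.00 payment: £76,014.7714… − £37,800.00 = £38,214.7714…
Balance at month 17: £38,214.7714… × (1 + 0.012)^2 = £39,137.4288…
Penalty: 17 × 0.75% × £85,920.00 = £10,954.80
Final settlement = outstanding balance + penalty = £39,137.4288… + £10,954.80 = £50,092.23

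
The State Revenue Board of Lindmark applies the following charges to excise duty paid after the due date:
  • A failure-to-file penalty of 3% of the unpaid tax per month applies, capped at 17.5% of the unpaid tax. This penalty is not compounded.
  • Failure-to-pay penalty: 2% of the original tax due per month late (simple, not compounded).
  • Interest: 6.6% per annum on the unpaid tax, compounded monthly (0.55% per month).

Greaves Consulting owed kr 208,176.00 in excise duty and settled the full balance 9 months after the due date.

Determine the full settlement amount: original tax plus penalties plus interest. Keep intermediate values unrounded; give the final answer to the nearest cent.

kr 292,612.83

Failure-to-file: 9 × 3% × kr 208,176.00 = kr 56,207.52, capped at 17.5% × kr 208,176.00 = kr 36,430.80
Failure-to-pay penalty: 9 × 2% × kr 208,176.00 = kr 37,471.68
Interest: kr 208,176.00 × ((1 + 0.0055)^9 − 1) = kr 208,176.00 × 0.0506031… = kr 10,534.3492…
Total = kr 208,176.00 + kr 73,902.4800 + kr 10,534.3492… = kr 292,612.83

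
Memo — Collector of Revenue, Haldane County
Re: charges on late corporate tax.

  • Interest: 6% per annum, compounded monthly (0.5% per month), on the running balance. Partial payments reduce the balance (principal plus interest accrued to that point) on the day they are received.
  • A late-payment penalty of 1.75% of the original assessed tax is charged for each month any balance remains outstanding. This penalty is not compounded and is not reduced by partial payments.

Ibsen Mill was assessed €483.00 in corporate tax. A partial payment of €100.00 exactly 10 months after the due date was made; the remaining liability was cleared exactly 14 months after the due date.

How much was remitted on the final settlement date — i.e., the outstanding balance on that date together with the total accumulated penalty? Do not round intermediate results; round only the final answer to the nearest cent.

€534.25

Balance at month 10: €483.0000 × (1 + 0.005)^10 = €507.7007…
After €100.00 payment: €507.7007… − €100.00 = €407.7007…
Balance at month 14: €407.7007… × (1 + 0.005)^4 = €415.9161…
Penalty: 14 × 1.75% × €483.00 = €118.34…
Final settlement = outstanding balance + penalty = €415.9161… + €118.34… = €534.25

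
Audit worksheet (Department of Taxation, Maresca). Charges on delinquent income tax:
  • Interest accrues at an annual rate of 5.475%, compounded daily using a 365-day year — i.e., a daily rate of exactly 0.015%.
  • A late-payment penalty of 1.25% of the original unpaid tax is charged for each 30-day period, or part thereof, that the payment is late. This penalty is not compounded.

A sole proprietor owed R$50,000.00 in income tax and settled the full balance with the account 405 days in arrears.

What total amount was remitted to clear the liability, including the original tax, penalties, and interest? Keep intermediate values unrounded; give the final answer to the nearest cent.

Penalty periods: ⌈405/30⌉ = 14; penalty = 14 × 1.25% × R$50,000.00 = R$8,750.00
Interest: R$50,000.00 × ((1 + 0.00015)^405 − 1) = R$50,000.00 × 0.06262838… = R$3,131.4191…
Total = R$50,000.00 + R$8,750.0000 + R$3,131.4191… = R$61,881.42

R$61,881.42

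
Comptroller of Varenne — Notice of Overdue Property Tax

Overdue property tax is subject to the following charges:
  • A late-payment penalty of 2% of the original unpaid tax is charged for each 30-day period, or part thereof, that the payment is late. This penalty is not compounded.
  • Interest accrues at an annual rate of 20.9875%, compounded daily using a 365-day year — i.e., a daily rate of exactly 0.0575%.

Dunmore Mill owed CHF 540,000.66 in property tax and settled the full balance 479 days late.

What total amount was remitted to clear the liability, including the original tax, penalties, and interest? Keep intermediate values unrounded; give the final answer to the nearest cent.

CHF 883,973.56

Penalty periods: ⌈479/30⌉ = 16; penalty = 16 × 2% × CHF 540,000.66 = CHF 172,800.21…
Interest: CHF 540,000.66 × ((1 + 0.000575)^479 − 1) = CHF 540,000.66 × 0.31698607… = CHF 171,172.6870…
Total = CHF 540,000.66 + CHF 172,800.2112 + CHF 171,172.6870… = CHF 883,973.56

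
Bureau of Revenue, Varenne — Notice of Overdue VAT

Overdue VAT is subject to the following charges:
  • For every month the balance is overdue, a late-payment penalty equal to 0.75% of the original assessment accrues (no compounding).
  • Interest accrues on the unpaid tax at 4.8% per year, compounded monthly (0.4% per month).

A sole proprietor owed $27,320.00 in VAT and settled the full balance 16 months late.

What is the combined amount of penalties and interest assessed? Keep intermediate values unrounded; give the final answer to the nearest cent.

$5,080.33

Late-payment penalty = 0.75% × $27,320.00 × 16 mo = $3,278.40
Interest: $27,320.00 × ((1 + 0.004)^16 − 1) = $27,320.00 × 0.0659563… = $1,801.9264…
Penalties + interest = $3,278.4000 + $1,801.9264… = $5,080.33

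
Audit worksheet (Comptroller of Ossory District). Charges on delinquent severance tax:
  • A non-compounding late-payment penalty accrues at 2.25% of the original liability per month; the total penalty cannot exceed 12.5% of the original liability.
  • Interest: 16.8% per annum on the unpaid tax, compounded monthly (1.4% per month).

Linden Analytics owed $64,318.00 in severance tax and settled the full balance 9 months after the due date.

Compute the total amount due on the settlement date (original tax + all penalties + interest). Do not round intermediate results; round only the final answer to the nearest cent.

Penalty (uncapped): 9 × 2.25% × $64,318.00 = $13,024.40…; cap = 12.5% × $64,318.00 = $8,039.75 → penalty = $8,039.75
Interest: $64,318.00 × ((1 + 0.014)^9 − 1) = $64,318.00 × 0.1332914… = $8,573.0366…
Total = $64,318.00 + $8,039.7500 + $8,573.0366… = $80,930.79

$80,930.79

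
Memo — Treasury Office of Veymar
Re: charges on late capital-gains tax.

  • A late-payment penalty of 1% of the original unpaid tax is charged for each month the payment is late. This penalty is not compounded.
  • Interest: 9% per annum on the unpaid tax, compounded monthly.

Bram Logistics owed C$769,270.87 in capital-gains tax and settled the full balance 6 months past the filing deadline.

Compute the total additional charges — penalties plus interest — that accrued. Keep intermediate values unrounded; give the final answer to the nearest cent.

Late-payment penalty = 1% × C$769,270.87 × 6 mo = C$46,156.25…
Interest (9%/yr ÷ 12 = 0.75%/month): C$769,270.87 × ((1 + 0.0075)^6 − 1) = C$35,272.7888…
Penalties + interest = C$46,156.2522 + C$35,272.7888… = C$81,429.04

C$81,429.04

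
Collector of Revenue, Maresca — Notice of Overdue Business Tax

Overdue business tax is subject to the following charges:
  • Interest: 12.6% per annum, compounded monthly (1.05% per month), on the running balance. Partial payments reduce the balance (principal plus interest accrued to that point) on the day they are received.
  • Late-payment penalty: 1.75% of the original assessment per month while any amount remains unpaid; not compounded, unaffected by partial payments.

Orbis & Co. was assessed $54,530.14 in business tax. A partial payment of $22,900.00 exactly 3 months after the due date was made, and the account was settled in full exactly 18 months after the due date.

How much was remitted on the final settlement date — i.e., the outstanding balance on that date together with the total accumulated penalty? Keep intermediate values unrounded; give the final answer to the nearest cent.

Balance at month 3: $54,530.1400 × (1 + 0.0105)^3 = $56,265.9384…
After $22,900.00 payment: $56,265.9384… − $22,900.00 = $33,365.9384…
Balance at month 18: $33,365.9384… × (1 + 0.0105)^15 = $39,025.4672…
Penalty: 18 × 1.75% × $54,530.14 = $17,176.99…
Final settlement = outstanding balance + penalty = $39,025.4672… + $17,176.99… = $56,202.46

$56,202.46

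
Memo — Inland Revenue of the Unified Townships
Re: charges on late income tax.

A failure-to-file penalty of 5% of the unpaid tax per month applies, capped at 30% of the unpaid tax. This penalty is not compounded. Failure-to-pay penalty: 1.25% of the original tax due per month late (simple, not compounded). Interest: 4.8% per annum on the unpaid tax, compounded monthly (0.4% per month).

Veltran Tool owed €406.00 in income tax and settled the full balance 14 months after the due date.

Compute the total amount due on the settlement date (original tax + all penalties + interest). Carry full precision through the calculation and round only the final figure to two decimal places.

Failure-to-file: 14 × 5% × €406.00 = €284.20, capped at 30% × €406.00 = €121.80
Failure-to-pay penalty: 14 × 1.25% × €406.00 = €71.05
Interest: €406.00 × ((1 + 0.004)^14 − 1) = €406.00 × 0.0574796… = €23.3367…
Total = €406.00 + €192.8500 + €23.3367… = €622.19

€622.19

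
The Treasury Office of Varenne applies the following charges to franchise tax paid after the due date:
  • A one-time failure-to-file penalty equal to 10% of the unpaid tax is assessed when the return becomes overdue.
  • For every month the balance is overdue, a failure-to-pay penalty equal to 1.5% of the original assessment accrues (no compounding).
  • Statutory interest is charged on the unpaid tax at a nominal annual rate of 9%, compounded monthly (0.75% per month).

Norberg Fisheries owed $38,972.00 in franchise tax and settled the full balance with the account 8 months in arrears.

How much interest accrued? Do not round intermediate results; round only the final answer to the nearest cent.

$2,400.63

Interest: $38,972.00 × ((1 + 0.0075)^8 − 1) = $38,972.00 × 0.0615988… = $2,400.6303…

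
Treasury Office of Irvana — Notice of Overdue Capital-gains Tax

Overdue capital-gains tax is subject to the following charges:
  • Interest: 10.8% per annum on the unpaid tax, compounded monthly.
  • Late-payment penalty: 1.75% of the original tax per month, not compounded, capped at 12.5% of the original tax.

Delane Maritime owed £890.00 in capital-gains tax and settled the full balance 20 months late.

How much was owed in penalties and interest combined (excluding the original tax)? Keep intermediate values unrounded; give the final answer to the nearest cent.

Penalty (uncapped): 20 × 1.75% × £890.00 = £311.50; cap = 12.5% × £890.00 = £111.25 → penalty = £111.25
Interest (10.8%/yr ÷ 12 = 0.9%/month): £890.00 × ((1 + 0.009)^20 − 1) = £174.6659…
Penalties + interest = £111.2500 + £174.6659… = £285.92

£285.92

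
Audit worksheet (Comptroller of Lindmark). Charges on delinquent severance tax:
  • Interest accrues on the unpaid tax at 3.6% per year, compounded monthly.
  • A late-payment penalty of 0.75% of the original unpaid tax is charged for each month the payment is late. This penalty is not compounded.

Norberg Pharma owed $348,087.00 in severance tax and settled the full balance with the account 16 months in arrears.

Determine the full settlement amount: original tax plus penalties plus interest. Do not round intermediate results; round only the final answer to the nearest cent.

$406,946.86

Late-payment penalty = 0.75% × $348,087.00 × 16 mo = $41,770.44
Interest (3.6%/yr ÷ 12 = 0.3%/month): $348,087.00 × ((1 + 0.003)^16 − 1) = $17,089.4247…
Total = $348,087.00 + $41,770.4400 + $17,089.4247… = $406,946.86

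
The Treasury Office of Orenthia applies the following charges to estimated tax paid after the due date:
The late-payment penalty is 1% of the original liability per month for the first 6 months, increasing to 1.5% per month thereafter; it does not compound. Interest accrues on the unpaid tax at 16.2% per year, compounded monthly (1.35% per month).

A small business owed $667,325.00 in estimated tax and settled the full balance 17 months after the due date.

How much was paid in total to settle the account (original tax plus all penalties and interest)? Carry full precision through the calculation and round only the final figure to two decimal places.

$988,335.66

Penalty, months 1–6: 6 × 1% × $667,325.00 = $40,039.50
Penalty, months 7–17: 11 × 1.5% × $667,325.00 = $110,108.63…
Interest: $667,325.00 × ((1 + 0.0135)^17 − 1) = $667,325.00 × 0.2560410… = $170,862.5324…
Total = $667,325.00 + $150,148.1250 + $170,862.5324… = $988,335.66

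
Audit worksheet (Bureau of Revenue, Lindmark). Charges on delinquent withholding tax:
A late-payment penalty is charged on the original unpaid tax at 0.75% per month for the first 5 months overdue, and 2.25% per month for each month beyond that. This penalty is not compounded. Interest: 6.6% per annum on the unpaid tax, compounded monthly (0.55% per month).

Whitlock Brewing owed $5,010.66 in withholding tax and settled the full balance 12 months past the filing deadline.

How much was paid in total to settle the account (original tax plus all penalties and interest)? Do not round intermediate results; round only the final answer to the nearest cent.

Penalty, months 1–5: 5 × 0.75% × $5,010.66 = $187.90…
Penalty, months 6–12: 7 × 2.25% × $5,010.66 = $789.18…
Interest: $5,010.66 × ((1 + 0.0055)^12 − 1) = $5,010.66 × 0.0680336… = $340.8930…
Total = $5,010.66 + $977.0787 + $340.8930… = $6,328.63

$6,328.63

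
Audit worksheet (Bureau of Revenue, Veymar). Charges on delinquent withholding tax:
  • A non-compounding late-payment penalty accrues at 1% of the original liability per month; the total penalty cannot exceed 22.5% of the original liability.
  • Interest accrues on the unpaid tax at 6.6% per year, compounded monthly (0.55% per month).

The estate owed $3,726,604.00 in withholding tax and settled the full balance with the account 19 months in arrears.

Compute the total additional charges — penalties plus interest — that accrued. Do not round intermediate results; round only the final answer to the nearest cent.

$1,117,375.90

Penalty: 19 × 1% × $3,726,604.00 = $708,054.76 (below the 22.5% cap of $838,485.90)
Interest: $3,726,604.00 × ((1 + 0.0055)^19 − 1) = $3,726,604.00 × 0.1098376… = $409,321.1405…
Penalties + interest = $708,054.7600 + $409,321.1405… = $1,117,375.90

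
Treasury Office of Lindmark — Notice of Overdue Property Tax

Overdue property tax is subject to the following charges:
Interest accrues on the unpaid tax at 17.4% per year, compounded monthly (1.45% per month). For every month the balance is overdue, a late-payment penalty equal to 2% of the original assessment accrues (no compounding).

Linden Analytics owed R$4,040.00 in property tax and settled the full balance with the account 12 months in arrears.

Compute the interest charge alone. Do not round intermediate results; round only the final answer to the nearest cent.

Interest: R$4,040.00 × ((1 + 0.0145)^12 − 1) = R$4,040.00 × 0.1885696… = R$761.8212…

R$761.82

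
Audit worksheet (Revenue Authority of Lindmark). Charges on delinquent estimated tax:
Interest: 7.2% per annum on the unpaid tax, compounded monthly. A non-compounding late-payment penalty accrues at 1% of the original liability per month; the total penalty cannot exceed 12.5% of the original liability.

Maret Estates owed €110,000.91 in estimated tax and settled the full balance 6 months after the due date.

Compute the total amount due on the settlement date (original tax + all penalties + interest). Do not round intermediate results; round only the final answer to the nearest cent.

€120,620.88

Penalty: 6 × 1% × €110,000.91 = €6,600.05… (below the 12.5% cap of €13,750.11…)
Interest (7.2%/yr ÷ 12 = 0.6%/month): €110,000.91 × ((1 + 0.006)^6 − 1) = €4,019.9106…
Total = €110,000.91 + €6,600.0546 + €4,019.9106… = €120,620.88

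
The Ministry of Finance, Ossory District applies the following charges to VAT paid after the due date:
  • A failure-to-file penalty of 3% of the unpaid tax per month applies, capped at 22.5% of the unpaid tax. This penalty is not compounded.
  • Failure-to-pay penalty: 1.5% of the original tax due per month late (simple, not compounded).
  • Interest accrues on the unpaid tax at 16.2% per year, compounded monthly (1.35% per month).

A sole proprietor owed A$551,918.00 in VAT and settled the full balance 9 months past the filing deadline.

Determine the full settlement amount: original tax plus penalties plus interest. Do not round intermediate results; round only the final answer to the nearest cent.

A$821,404.06

Failure-to-file: 9 × 3% × A$551,918.00 = A$149,017.86, capped at 22.5% × A$551,918.00 = A$124,181.55
Failure-to-pay penalty = 1.5% × A$551,918.00 × 9 mo = A$74,508.93
Interest: A$551,918.00 × ((1 + 0.0135)^9 − 1) = A$551,918.00 × 0.1282719… = A$70,795.5780…
Total = A$551,918.00 + A$198,690.4800 + A$70,795.5780… = A$821,404.06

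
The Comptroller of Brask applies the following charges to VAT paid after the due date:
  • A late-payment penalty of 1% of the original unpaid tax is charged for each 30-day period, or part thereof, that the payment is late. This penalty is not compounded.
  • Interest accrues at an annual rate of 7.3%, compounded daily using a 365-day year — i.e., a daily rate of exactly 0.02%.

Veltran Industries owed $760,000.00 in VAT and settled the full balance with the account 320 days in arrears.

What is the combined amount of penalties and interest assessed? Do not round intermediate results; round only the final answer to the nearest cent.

Penalty periods: ⌈320/30⌉ = 11; penalty = 11 × 1% × $760,000.00 = $83,600.00
Interest: $760,000.00 × ((1 + 0.0002)^320 − 1) = $760,000.00 × 0.06608558… = $50,225.0383…
Penalties + interest = $83,600.0000 + $50,225.0383… = $133,825.04

$133,825.04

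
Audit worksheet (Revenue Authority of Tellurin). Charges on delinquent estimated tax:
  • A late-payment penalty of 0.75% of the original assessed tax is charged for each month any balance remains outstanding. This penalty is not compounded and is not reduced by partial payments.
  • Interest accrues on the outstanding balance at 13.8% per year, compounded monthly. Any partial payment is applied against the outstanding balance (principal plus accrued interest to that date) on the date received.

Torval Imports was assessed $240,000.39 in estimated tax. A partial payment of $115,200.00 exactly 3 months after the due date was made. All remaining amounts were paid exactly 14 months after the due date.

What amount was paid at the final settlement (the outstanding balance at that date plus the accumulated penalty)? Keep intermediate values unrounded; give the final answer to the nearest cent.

Monthly rate = 13.8% ÷ 12 = 1.15%
Balance at month 3: $240,000.3900 × (1 + 0.0115)^3 = $248,375.9886…
After $115,200.00 payment: $248,375.9886… − $115,200.00 = $133,175.9886…
Balance at month 14: $133,175.9886… × (1 + 0.0115)^11 = $151,025.6410…
Penalty: 14 × 0.75% × $240,000.39 = $25,200.04…
Final settlement = outstanding balance + penalty = $151,025.6410… + $25,200.04… = $176,225.68

$176,225.68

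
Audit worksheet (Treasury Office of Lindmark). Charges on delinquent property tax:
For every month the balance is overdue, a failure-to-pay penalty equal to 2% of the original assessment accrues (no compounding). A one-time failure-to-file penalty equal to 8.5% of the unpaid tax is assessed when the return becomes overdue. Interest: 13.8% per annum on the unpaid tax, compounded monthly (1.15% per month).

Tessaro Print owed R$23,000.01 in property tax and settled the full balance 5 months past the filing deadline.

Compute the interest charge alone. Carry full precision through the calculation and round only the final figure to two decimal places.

R$1,353.27

Interest: R$23,000.01 × ((1 + 0.0115)^5 − 1) = R$23,000.01 × 0.0588378… = R$1,353.2699…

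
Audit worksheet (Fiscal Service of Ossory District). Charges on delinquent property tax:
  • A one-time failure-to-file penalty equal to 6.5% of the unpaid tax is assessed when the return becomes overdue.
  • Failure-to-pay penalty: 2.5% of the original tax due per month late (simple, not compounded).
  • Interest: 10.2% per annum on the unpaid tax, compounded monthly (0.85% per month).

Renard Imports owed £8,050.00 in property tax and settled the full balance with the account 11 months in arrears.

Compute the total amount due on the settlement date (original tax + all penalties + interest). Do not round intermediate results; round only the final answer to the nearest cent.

£11,572.49

Failure-to-file penalty: 6.5% × £8,050.00 = £523.25
Failure-to-pay penalty: 11 × 2.5% × £8,050.00 = £2,213.75
Interest: £8,050.00 × ((1 + 0.0085)^11 − 1) = £8,050.00 × 0.0975768… = £785.4934…
Total = £8,050.00 + £2,737.0000 + £785.4934… = £11,572.49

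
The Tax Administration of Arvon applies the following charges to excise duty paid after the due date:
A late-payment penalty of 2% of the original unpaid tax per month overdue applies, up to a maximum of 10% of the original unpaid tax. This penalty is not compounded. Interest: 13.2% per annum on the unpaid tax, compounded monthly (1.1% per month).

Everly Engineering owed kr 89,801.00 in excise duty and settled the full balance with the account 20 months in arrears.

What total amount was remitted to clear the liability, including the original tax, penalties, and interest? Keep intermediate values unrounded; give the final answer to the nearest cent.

kr 120,744.70

Penalty (uncapped): 20 × 2% × kr 89,801.00 = kr 35,920.40; cap = 10% × kr 89,801.00 = kr 8,980.10 → penalty = kr 8,980.10
Interest: kr 89,801.00 × ((1 + 0.011)^20 − 1) = kr 89,801.00 × 0.2445808… = kr 21,963.6043…
Total = kr 89,801.00 + kr 8,980.1000 + kr 21,963.6043… = kr 120,744.70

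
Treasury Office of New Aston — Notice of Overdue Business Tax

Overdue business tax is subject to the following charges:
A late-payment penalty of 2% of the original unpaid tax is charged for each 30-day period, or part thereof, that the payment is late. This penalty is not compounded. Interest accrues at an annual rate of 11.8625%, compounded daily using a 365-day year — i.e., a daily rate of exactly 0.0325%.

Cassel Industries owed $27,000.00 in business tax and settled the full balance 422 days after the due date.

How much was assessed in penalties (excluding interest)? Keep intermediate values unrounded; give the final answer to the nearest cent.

Penalty periods: ⌈422/30⌉ = 15; penalty = 15 × 2% × $27,000.00 = $8,100.00

$8,100.00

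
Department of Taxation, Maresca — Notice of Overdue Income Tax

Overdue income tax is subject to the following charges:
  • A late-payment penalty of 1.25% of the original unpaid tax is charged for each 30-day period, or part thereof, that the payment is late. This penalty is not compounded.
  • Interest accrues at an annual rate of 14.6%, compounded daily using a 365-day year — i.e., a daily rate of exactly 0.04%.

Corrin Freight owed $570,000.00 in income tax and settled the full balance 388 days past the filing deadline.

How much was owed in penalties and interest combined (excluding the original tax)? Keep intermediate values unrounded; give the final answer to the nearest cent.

$188,302.51

Penalty periods: ⌈388/30⌉ = 13; penalty = 13 × 1.25% × $570,000.00 = $92,625.00
Interest: $570,000.00 × ((1 + 0.0004)^388 − 1) = $570,000.00 × 0.16785527… = $95,677.5067…
Penalties + interest = $92,625.0000 + $95,677.5067… = $188,302.51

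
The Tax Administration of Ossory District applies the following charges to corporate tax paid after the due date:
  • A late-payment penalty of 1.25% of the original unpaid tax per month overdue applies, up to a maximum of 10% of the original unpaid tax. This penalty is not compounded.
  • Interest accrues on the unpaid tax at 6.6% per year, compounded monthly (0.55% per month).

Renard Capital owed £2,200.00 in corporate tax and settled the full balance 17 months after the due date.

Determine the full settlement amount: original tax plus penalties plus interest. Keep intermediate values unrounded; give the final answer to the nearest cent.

£2,635.00

Penalty (uncapped): 17 × 1.25% × £2,200.00 = £467.50; cap = 10% × £2,200.00 = £220.00 → penalty = £220.00
Interest: £2,200.00 × ((1 + 0.0055)^17 − 1) = £2,200.00 × 0.0977293… = £215.0046…
Total = £2,200.00 + £220.0000 + £215.0046… = £2,635.00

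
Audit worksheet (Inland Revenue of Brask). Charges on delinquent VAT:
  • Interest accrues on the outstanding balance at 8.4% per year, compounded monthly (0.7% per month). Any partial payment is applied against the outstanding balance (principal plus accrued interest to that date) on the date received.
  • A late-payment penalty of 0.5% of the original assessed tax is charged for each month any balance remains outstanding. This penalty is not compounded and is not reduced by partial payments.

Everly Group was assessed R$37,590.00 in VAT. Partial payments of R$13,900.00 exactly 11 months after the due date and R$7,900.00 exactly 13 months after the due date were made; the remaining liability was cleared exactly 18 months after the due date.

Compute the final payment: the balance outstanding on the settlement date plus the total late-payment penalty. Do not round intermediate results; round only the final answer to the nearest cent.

Balance at month 11: R$37,590.0000 × (1 + 0.007)^11 = R$40,587.8925…
After R$13,900.00 payment: R$40,587.8925… − R$13,900.00 = R$26,687.8925…
Balance at month 13: R$26,687.8925… × (1 + 0.007)^2 = R$27,062.8307…
After R$7,900.00 payment: R$27,062.8307… − R$7,900.00 = R$19,162.8307…
Balance at month 18: R$19,162.8307… × (1 + 0.007)^5 = R$19,842.9856…
Penalty: 18 × 0.5% × R$37,590.00 = R$3,383.10
Final settlement = outstanding balance + penalty = R$19,842.9856… + R$3,383.10 = R$23,226.09

R$23,226.09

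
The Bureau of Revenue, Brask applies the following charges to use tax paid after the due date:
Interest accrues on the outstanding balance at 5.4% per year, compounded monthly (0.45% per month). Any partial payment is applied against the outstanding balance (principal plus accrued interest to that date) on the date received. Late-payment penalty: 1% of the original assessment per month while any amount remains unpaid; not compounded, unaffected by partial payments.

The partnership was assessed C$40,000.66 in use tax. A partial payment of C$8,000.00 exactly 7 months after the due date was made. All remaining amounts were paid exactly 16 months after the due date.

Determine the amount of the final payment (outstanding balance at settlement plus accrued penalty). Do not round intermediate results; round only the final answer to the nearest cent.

Balance at month 7: C$40,000.6600 × (1 + 0.0045)^7 = C$41,277.8192…
After C$8,000.00 payment: C$41,277.8192… − C$8,000.00 = C$33,277.8192…
Balance at month 16: C$33,277.8192… × (1 + 0.0045)^9 = C$34,650.0869…
Penalty: 16 × 1% × C$40,000.66 = C$6,400.11…
Final settlement = outstanding balance + penalty = C$34,650.0869… + C$6,400.11… = C$41,050.19

C$41,050.19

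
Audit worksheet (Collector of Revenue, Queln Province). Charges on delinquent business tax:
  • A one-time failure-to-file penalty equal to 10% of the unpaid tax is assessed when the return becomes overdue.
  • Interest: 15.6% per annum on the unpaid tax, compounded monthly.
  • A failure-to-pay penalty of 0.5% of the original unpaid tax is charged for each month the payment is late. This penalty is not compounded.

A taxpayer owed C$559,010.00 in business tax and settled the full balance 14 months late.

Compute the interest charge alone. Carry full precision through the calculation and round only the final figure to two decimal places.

C$110,800.29

Interest (15.6%/yr ÷ 12 = 1.3%/month): C$559,010.00 × ((1 + 0.013)^14 − 1) = C$110,800.2852…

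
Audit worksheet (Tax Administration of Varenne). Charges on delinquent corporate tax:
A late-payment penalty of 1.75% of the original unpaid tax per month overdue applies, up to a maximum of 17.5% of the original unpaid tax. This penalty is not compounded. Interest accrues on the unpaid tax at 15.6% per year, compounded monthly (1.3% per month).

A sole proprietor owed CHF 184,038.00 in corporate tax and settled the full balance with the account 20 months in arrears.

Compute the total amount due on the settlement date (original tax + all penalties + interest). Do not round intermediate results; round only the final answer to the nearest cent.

CHF 270,491.49

Penalty (uncapped): 20 × 1.75% × CHF 184,038.00 = CHF 64,413.30; cap = 17.5% × CHF 184,038.00 = CHF 32,206.65 → penalty = CHF 32,206.65
Interest: CHF 184,038.00 × ((1 + 0.013)^20 − 1) = CHF 184,038.00 × 0.2947589… = CHF 54,246.8397…
Total = CHF 184,038.00 + CHF 32,206.6500 + CHF 54,246.8397… = CHF 270,491.49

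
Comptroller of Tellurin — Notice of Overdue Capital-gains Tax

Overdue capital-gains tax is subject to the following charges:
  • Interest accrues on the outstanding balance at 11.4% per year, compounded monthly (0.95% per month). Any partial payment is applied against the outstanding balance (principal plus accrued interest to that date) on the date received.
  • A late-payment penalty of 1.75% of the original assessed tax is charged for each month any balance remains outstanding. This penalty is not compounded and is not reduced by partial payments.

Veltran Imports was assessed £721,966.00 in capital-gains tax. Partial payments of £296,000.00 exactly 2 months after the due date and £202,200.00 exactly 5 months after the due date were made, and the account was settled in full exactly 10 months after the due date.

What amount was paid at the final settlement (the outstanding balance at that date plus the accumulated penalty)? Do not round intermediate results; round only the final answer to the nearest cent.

£388,657.33

Balance at month 2: £721,966.0000 × (1 + 0.0095)^2 = £735,748.5114…
After £296,000.00 payment: £735,748.5114… − £296,000.00 = £439,748.5114…
Balance at month 5: £439,748.5114… × (1 + 0.0095)^3 = £452,400.7829…
After £202,200.00 payment: £452,400.7829… − £202,200.00 = £250,200.7829…
Balance at month 10: £250,200.7829… × (1 + 0.0095)^5 = £262,313.2817…
Penalty: 10 × 1.75% × £721,966.00 = £126,344.05
Final settlement = outstanding balance + penalty = £262,313.2817… + £126,344.05 = £388,657.33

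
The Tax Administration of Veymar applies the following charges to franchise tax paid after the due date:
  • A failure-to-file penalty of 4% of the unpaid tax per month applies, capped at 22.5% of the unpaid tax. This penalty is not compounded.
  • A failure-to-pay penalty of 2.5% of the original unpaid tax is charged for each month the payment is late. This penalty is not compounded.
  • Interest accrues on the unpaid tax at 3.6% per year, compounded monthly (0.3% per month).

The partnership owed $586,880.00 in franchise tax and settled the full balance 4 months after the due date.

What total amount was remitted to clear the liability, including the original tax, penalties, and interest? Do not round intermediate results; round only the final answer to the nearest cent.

Failure-to-file: 4 × 4% × $586,880.00 = $93,900.80 (under the 22.5% cap)
Failure-to-pay penalty: 4 × 2.5% × $586,880.00 = $58,688.00
Interest: $586,880.00 × ((1 + 0.003)^4 − 1) = $586,880.00 × 0.0120541… = $7,074.3150…
Total = $586,880.00 + $152,588.8000 + $7,074.3150… = $746,543.11

$746,543.11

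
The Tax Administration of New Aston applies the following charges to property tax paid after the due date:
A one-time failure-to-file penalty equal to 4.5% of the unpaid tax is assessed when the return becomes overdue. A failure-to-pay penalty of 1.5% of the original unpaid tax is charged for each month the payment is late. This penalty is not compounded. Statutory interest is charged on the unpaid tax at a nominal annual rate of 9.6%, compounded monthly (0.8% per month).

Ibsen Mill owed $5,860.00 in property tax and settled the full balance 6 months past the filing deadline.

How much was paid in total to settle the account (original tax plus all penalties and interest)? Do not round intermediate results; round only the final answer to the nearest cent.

$6,938.07

Failure-to-file penalty: 4.5% × $5,860.00 = $263.70
Failure-to-pay penalty = 1.5% × $5,860.00 × 6 mo = $527.40
Interest: $5,860.00 × ((1 + 0.008)^6 − 1) = $5,860.00 × 0.0489703… = $286.9660…
Total = $5,860.00 + $791.1000 + $286.9660… = $6,938.07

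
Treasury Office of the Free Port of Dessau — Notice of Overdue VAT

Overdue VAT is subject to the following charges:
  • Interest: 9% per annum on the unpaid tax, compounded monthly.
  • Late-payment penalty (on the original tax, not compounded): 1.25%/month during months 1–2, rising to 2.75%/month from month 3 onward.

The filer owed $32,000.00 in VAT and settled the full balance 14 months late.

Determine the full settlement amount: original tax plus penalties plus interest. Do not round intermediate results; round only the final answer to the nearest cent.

$46,888.82

Penalty, months 1–2: 2 × 1.25% × $32,000.00 = $800.00
Penalty, months 3–14: 12 × 2.75% × $32,000.00 = $10,560.00
Interest (9%/yr ÷ 12 = 0.75%/month): $32,000.00 × ((1 + 0.0075)^14 − 1) = $3,528.8169…
Total = $32,000.00 + $11,360.0000 + $3,528.8169… = $46,888.82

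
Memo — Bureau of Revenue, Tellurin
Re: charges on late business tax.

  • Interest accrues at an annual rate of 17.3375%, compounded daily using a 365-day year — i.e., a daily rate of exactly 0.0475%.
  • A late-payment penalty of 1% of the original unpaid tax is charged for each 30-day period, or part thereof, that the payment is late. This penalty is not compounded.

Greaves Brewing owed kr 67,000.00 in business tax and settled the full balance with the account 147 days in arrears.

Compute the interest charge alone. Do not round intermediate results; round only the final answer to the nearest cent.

Interest: kr 67,000.00 × ((1 + 0.000475)^147 − 1) = kr 67,000.00 × 0.07230273… = kr 4,844.2830…

kr 4,844.28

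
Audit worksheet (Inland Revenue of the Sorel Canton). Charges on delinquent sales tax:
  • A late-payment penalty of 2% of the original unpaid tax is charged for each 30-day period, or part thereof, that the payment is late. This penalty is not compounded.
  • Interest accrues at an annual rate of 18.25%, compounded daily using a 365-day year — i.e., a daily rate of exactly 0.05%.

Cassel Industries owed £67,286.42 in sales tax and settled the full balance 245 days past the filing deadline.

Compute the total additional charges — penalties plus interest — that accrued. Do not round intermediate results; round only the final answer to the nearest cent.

£20,877.93

Penalty periods: ⌈245/30⌉ = 9; penalty = 9 × 2% × £67,286.42 = £12,111.56…
Interest: £67,286.42 × ((1 + 0.0005)^245 − 1) = £67,286.42 × 0.13028452… = £8,766.3787…
Penalties + interest = £12,111.5556 + £8,766.3787… = £20,877.93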